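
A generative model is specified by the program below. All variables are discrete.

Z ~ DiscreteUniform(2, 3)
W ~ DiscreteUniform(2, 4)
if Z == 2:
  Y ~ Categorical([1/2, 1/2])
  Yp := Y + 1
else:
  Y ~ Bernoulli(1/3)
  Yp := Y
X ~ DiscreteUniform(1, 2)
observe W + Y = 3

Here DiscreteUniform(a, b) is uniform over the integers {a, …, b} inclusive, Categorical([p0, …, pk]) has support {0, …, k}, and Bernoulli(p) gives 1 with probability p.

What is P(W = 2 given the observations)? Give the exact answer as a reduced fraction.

P(W = 2 | obs) = 5/12

Enumerate traces; 8 have nonzero weight after conditioning:
  (Z=2, W=2, Y=1, X=1) weight 1/24
  (Z=2, W=2, Y=1, X=2) weight 1/24
  (Z=2, W=3, Y=0, X=1) weight 1/24
  (Z=2, W=3, Y=0, X=2) weight 1/24
  (Z=3, W=2, Y=1, X=1) weight 1/36
  (Z=3, W=2, Y=1, X=2) weight 1/36
  (Z=3, W=3, Y=0, X=1) weight 1/18
  (Z=3, W=3, Y=0, X=2) weight 1/18
Group by W:
  weight(W=2) = 5/36
  weight(W=3) = 7/36
Total weight = 5/36 + 7/36 = 1/3
P(W=2 | obs) = 5/36 / 1/3 = 5/12
P(W=3 | obs) = 7/36 / 1/3 = 7/12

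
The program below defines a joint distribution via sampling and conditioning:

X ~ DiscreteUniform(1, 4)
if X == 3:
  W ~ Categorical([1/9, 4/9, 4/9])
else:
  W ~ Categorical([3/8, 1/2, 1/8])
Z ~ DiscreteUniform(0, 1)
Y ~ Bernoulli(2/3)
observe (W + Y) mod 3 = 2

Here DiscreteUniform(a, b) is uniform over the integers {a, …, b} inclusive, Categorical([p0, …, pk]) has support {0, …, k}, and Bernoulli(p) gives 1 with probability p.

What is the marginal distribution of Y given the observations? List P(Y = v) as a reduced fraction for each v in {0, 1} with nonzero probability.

Enumerate traces; 16 have nonzero weight after conditioning:
  (X=1, W=1, Z=0, Y=1) weight 1/24
  (X=1, W=1, Z=1, Y=1) weight 1/24
  (X=1, W=2, Z=0, Y=0) weight 1/192
  (X=1, W=2, Z=1, Y=0) weight 1/192
  (X=2, W=1, Z=0, Y=1) weight 1/24
  (X=2, W=1, Z=1, Y=1) weight 1/24
  (X=2, W=2, Z=0, Y=0) weight 1/192
  (X=2, W=2, Z=1, Y=0) weight 1/192
  … 8 more
Group by Y:
  weight(Y=0) = 59/864
  weight(Y=1) = 35/108
Total weight = 59/864 + 35/108 = 113/288
P(Y=0 | obs) = 59/864 / 113/288 = 59/339
P(Y=1 | obs) = 35/108 / 113/288 = 280/339

P(Y=0) = 59/339, P(Y=1) = 280/339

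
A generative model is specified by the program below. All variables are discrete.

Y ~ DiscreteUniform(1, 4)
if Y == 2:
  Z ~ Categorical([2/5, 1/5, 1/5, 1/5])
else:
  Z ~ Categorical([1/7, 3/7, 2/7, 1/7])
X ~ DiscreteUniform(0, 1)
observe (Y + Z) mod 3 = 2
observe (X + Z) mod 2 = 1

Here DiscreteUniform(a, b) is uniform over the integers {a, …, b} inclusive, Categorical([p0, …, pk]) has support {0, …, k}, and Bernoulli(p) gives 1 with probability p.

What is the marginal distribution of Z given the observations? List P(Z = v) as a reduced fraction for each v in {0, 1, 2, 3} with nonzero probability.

Enumerate traces; 5 have nonzero weight after conditioning:
  (Y=1, Z=1, X=0) weight 3/56
  (Y=2, Z=0, X=1) weight 1/20
  (Y=2, Z=3, X=0) weight 1/40
  (Y=3, Z=2, X=1) weight 1/28
  (Y=4, Z=1, X=0) weight 3/56
Group by Z:
  weight(Z=0) = 1/20
  weight(Z=1) = 3/28
  weight(Z=2) = 1/28
  weight(Z=3) = 1/40
Total weight = 1/20 + 3/28 + 1/28 + 1/40 = 61/280
P(Z=0 | obs) = 1/20 / 61/280 = 14/61
P(Z=1 | obs) = 3/28 / 61/280 = 30/61
P(Z=2 | obs) = 1/28 / 61/280 = 10/61
P(Z=3 | obs) = 1/40 / 61/280 = 7/61

P(Z=0) = 14/61, P(Z=1) = 30/61, P(Z=2) = 10/61, P(Z=3) = 7/61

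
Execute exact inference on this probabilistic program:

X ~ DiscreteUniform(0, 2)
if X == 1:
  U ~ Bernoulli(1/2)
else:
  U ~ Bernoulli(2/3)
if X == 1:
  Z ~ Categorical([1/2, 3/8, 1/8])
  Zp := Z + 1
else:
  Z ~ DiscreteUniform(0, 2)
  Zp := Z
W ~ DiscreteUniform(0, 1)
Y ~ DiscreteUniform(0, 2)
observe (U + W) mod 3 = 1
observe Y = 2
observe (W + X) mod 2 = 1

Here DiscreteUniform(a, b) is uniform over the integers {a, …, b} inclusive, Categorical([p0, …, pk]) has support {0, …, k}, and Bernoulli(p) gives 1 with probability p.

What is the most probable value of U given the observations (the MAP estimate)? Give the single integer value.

argmax_v P(U = v | obs) = 0

Enumerate traces; 9 have nonzero weight after conditioning:
  (X=0, U=0, Z=0, W=1, Y=2) weight 1/162
  (X=0, U=0, Z=1, W=1, Y=2) weight 1/162
  (X=0, U=0, Z=2, W=1, Y=2) weight 1/162
  (X=1, U=1, Z=0, W=0, Y=2) weight 1/72
  (X=1, U=1, Z=1, W=0, Y=2) weight 1/96
  (X=1, U=1, Z=2, W=0, Y=2) weight 1/288
  (X=2, U=0, Z=0, W=1, Y=2) weight 1/162
  (X=2, U=0, Z=1, W=1, Y=2) weight 1/162
  … 1 more
Group by U:
  weight(U=0) = 1/27
  weight(U=1) = 1/36
Total weight = 1/27 + 1/36 = 7/108
P(U=0 | obs) = 1/27 / 7/108 = 4/7
P(U=1 | obs) = 1/36 / 7/108 = 3/7
argmax = 0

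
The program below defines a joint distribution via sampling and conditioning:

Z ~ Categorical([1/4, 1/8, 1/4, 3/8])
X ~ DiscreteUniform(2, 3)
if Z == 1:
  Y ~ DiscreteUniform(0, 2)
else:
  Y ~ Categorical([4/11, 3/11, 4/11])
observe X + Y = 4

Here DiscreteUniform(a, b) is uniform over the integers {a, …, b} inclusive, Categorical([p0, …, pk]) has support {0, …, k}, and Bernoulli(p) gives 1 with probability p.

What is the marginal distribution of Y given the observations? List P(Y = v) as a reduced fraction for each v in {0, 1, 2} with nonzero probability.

P(Y=1) = 74/169, P(Y=2) = 95/169

Enumerate traces; 8 have nonzero weight after conditioning:
  (Z=0, X=2, Y=2) weight 1/22
  (Z=0, X=3, Y=1) weight 3/88
  (Z=1, X=2, Y=2) weight 1/48
  (Z=1, X=3, Y=1) weight 1/48
  (Z=2, X=2, Y=2) weight 1/22
  (Z=2, X=3, Y=1) weight 3/88
  (Z=3, X=2, Y=2) weight 3/44
  (Z=3, X=3, Y=1) weight 9/176
Group by Y:
  weight(Y=1) = 37/264
  weight(Y=2) = 95/528
Total weight = 37/264 + 95/528 = 169/528
P(Y=1 | obs) = 37/264 / 169/528 = 74/169
P(Y=2 | obs) = 95/528 / 169/528 = 95/169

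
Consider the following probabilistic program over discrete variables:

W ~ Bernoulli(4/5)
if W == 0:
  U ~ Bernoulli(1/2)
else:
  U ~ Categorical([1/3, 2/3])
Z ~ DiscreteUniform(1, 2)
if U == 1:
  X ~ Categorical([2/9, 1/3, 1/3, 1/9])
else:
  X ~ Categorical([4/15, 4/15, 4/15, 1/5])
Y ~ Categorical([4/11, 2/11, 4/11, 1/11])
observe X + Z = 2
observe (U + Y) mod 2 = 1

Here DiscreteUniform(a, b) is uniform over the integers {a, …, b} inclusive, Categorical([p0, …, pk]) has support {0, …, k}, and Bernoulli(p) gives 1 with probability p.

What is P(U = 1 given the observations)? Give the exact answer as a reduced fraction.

P(U = 1 | obs) = 475/574

Enumerate traces; 16 have nonzero weight after conditioning:
  (W=0, U=0, Z=1, X=1, Y=1) weight 2/825
  (W=0, U=0, Z=1, X=1, Y=3) weight 1/825
  (W=0, U=0, Z=2, X=0, Y=1) weight 2/825
  (W=0, U=0, Z=2, X=0, Y=3) weight 1/825
  (W=0, U=1, Z=1, X=1, Y=0) weight 1/165
  (W=0, U=1, Z=1, X=1, Y=2) weight 1/165
  (W=0, U=1, Z=2, X=0, Y=0) weight 2/495
  (W=0, U=1, Z=2, X=0, Y=2) weight 2/495
  … 8 more
Group by U:
  weight(U=0) = 2/75
  weight(U=1) = 38/297
Total weight = 2/75 + 38/297 = 1148/7425
P(U=0 | obs) = 2/75 / 1148/7425 = 99/574
P(U=1 | obs) = 38/297 / 1148/7425 = 475/574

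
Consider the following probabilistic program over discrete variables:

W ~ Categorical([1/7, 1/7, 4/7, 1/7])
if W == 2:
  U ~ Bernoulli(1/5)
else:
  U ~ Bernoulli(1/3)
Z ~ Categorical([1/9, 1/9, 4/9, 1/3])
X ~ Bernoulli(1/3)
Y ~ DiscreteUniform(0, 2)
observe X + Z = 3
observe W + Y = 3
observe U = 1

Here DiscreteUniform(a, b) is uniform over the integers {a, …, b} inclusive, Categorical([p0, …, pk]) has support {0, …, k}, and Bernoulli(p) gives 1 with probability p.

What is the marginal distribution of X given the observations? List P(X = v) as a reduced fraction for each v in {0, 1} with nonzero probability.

Enumerate traces; 6 have nonzero weight after conditioning:
  (W=1, U=1, Z=2, X=1, Y=2) weight 4/1701
  (W=1, U=1, Z=3, X=0, Y=2) weight 2/567
  (W=2, U=1, Z=2, X=1, Y=1) weight 16/2835
  (W=2, U=1, Z=3, X=0, Y=1) weight 8/945
  (W=3, U=1, Z=2, X=1, Y=0) weight 4/1701
  (W=3, U=1, Z=3, X=0, Y=0) weight 2/567
Group by X:
  weight(X=0) = 44/2835
  weight(X=1) = 88/8505
Total weight = 44/2835 + 88/8505 = 44/1701
P(X=0 | obs) = 44/2835 / 44/1701 = 3/5
P(X=1 | obs) = 88/8505 / 44/1701 = 2/5

P(X=0) = 3/5, P(X=1) = 2/5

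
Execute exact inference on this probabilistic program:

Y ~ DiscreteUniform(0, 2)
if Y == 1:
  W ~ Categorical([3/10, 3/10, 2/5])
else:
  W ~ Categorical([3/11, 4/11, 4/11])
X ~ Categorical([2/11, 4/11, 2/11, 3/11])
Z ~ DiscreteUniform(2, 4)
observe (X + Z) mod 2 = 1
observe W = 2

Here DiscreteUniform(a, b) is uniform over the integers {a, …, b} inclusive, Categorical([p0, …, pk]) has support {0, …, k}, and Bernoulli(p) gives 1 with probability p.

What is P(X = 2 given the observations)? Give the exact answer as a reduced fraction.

Enumerate traces; 18 have nonzero weight after conditioning:
  (Y=0, W=2, X=0, Z=3) weight 8/1089
  (Y=0, W=2, X=1, Z=2) weight 16/1089
  (Y=0, W=2, X=1, Z=4) weight 16/1089
  (Y=0, W=2, X=2, Z=3) weight 8/1089
  (Y=0, W=2, X=3, Z=2) weight 4/363
  (Y=0, W=2, X=3, Z=4) weight 4/363
  (Y=1, W=2, X=0, Z=3) weight 4/495
  (Y=1, W=2, X=1, Z=2) weight 8/495
  … 10 more
Group by X:
  weight(X=0) = 124/5445
  weight(X=1) = 496/5445
  weight(X=2) = 124/5445
  weight(X=3) = 124/1815
Total weight = 124/5445 + 496/5445 + 124/5445 + 124/1815 = 124/605
P(X=0 | obs) = 124/5445 / 124/605 = 1/9
P(X=1 | obs) = 496/5445 / 124/605 = 4/9
P(X=2 | obs) = 124/5445 / 124/605 = 1/9
P(X=3 | obs) = 124/1815 / 124/605 = 1/3

P(X = 2 | obs) = 1/9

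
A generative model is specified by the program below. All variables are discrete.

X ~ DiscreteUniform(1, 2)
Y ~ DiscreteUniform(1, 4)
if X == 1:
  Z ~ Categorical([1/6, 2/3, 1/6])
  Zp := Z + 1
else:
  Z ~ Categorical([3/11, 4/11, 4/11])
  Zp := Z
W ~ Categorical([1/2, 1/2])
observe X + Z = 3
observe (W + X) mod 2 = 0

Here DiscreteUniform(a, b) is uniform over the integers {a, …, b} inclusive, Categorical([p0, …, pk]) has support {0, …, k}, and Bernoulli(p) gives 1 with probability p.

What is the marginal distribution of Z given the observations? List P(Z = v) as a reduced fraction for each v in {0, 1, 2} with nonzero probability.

Enumerate traces; 8 have nonzero weight after conditioning:
  (X=1, Y=1, Z=2, W=1) weight 1/96
  (X=1, Y=2, Z=2, W=1) weight 1/96
  (X=1, Y=3, Z=2, W=1) weight 1/96
  (X=1, Y=4, Z=2, W=1) weight 1/96
  (X=2, Y=1, Z=1, W=0) weight 1/44
  (X=2, Y=2, Z=1, W=0) weight 1/44
  (X=2, Y=3, Z=1, W=0) weight 1/44
  (X=2, Y=4, Z=1, W=0) weight 1/44
Group by Z:
  weight(Z=1) = 1/11
  weight(Z=2) = 1/24
Total weight = 1/11 + 1/24 = 35/264
P(Z=1 | obs) = 1/11 / 35/264 = 24/35
P(Z=2 | obs) = 1/24 / 35/264 = 11/35

P(Z=1) = 24/35, P(Z=2) = 11/35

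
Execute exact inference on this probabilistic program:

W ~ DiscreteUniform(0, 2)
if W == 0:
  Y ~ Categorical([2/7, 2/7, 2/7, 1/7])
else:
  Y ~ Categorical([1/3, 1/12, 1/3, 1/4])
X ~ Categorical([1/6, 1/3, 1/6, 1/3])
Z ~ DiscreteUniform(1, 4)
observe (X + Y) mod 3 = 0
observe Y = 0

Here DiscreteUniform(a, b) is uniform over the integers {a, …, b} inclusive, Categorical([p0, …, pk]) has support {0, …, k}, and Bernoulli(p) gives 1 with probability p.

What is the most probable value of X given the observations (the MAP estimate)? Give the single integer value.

argmax_v P(X = v | obs) = 3

Enumerate traces; 24 have nonzero weight after conditioning:
  (W=0, Y=0, X=0, Z=1) weight 1/252
  (W=0, Y=0, X=0, Z=2) weight 1/252
  (W=0, Y=0, X=0, Z=3) weight 1/252
  (W=0, Y=0, X=0, Z=4) weight 1/252
  (W=0, Y=0, X=3, Z=1) weight 1/126
  (W=0, Y=0, X=3, Z=2) weight 1/126
  (W=0, Y=0, X=3, Z=3) weight 1/126
  (W=0, Y=0, X=3, Z=4) weight 1/126
  … 16 more
Group by X:
  weight(X=0) = 10/189
  weight(X=3) = 20/189
Total weight = 10/189 + 20/189 = 10/63
P(X=0 | obs) = 10/189 / 10/63 = 1/3
P(X=3 | obs) = 20/189 / 10/63 = 2/3
argmax = 3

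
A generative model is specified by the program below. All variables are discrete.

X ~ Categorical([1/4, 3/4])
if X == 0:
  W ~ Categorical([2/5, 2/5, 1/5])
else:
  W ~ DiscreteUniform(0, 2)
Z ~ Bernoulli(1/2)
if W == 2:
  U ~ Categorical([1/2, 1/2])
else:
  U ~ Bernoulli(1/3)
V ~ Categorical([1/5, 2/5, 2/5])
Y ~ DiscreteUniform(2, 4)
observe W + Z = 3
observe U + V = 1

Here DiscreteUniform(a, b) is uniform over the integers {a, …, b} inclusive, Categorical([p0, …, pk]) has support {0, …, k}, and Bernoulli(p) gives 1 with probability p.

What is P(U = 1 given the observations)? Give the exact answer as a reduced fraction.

P(U = 1 | obs) = 1/3

Enumerate traces; 12 have nonzero weight after conditioning:
  (X=0, W=2, Z=1, U=0, V=1, Y=2) weight 1/600
  (X=0, W=2, Z=1, U=0, V=1, Y=3) weight 1/600
  (X=0, W=2, Z=1, U=0, V=1, Y=4) weight 1/600
  (X=0, W=2, Z=1, U=1, V=0, Y=2) weight 1/1200
  (X=0, W=2, Z=1, U=1, V=0, Y=3) weight 1/1200
  (X=0, W=2, Z=1, U=1, V=0, Y=4) weight 1/1200
  (X=1, W=2, Z=1, U=0, V=1, Y=2) weight 1/120
  (X=1, W=2, Z=1, U=0, V=1, Y=3) weight 1/120
  … 4 more
Group by U:
  weight(U=0) = 3/100
  weight(U=1) = 3/200
Total weight = 3/100 + 3/200 = 9/200
P(U=0 | obs) = 3/100 / 9/200 = 2/3
P(U=1 | obs) = 3/200 / 9/200 = 1/3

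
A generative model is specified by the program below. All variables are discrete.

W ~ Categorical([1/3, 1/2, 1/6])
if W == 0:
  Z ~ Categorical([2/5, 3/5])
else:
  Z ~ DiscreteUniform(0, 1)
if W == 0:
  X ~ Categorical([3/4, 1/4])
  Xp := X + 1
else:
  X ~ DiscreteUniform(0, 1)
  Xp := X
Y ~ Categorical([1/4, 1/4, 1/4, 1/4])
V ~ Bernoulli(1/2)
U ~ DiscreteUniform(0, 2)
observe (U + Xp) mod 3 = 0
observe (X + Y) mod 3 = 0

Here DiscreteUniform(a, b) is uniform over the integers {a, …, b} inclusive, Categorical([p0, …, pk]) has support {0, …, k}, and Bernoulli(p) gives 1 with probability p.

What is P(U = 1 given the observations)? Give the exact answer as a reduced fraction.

P(U = 1 | obs) = 1/19

Enumerate traces; 36 have nonzero weight after conditioning:
  (W=0, Z=0, X=0, Y=0, V=0, U=2) weight 1/240
  (W=0, Z=0, X=0, Y=0, V=1, U=2) weight 1/240
  (W=0, Z=0, X=0, Y=3, V=0, U=2) weight 1/240
  (W=0, Z=0, X=0, Y=3, V=1, U=2) weight 1/240
  (W=0, Z=0, X=1, Y=2, V=0, U=1) weight 1/720
  (W=0, Z=0, X=1, Y=2, V=1, U=1) weight 1/720
  (W=0, Z=1, X=0, Y=0, V=0, U=2) weight 1/160
  (W=0, Z=1, X=0, Y=0, V=1, U=2) weight 1/160
  (W=1, Z=0, X=0, Y=0, V=0, U=0) weight 1/192
  … 27 more
Group by U:
  weight(U=0) = 1/18
  weight(U=1) = 1/144
  weight(U=2) = 5/72
Total weight = 1/18 + 1/144 + 5/72 = 19/144
P(U=0 | obs) = 1/18 / 19/144 = 8/19
P(U=1 | obs) = 1/144 / 19/144 = 1/19
P(U=2 | obs) = 5/72 / 19/144 = 10/19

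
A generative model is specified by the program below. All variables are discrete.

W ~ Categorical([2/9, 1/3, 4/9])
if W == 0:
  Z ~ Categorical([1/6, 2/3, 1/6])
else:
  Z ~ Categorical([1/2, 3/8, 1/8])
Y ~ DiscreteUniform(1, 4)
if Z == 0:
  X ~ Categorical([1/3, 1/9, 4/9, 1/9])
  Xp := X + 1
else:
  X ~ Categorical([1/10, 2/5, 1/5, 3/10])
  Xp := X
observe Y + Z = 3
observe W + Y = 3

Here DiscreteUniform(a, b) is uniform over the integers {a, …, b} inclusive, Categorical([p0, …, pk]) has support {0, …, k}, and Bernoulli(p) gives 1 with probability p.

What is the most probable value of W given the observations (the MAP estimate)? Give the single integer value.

argmax_v P(W = v | obs) = 1

Enumerate traces; 12 have nonzero weight after conditioning:
  (W=0, Z=0, Y=3, X=0) weight 1/324
  (W=0, Z=0, Y=3, X=1) weight 1/972
  (W=0, Z=0, Y=3, X=2) weight 1/243
  (W=0, Z=0, Y=3, X=3) weight 1/972
  (W=1, Z=1, Y=2, X=0) weight 1/320
  (W=1, Z=1, Y=2, X=1) weight 1/80
  (W=1, Z=1, Y=2, X=2) weight 1/160
  (W=1, Z=1, Y=2, X=3) weight 3/320
  (W=2, Z=2, Y=1, X=0) weight 1/720
  … 3 more
Group by W:
  weight(W=0) = 1/108
  weight(W=1) = 1/32
  weight(W=2) = 1/72
Total weight = 1/108 + 1/32 + 1/72 = 47/864
P(W=0 | obs) = 1/108 / 47/864 = 8/47
P(W=1 | obs) = 1/32 / 47/864 = 27/47
P(W=2 | obs) = 1/72 / 47/864 = 12/47
argmax = 1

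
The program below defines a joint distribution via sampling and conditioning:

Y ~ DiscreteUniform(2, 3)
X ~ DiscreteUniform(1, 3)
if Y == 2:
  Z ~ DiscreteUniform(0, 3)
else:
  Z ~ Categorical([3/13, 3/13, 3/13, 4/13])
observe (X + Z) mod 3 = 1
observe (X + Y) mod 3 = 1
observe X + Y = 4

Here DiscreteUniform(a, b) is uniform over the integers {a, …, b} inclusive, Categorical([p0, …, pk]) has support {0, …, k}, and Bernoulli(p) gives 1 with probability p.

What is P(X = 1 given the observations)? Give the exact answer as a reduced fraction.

P(X = 1 | obs) = 28/41

Enumerate traces; 3 have nonzero weight after conditioning:
  (Y=2, X=2, Z=2) weight 1/24
  (Y=3, X=1, Z=0) weight 1/26
  (Y=3, X=1, Z=3) weight 2/39
Group by X:
  weight(X=1) = 7/78
  weight(X=2) = 1/24
Total weight = 7/78 + 1/24 = 41/312
P(X=1 | obs) = 7/78 / 41/312 = 28/41
P(X=2 | obs) = 1/24 / 41/312 = 13/41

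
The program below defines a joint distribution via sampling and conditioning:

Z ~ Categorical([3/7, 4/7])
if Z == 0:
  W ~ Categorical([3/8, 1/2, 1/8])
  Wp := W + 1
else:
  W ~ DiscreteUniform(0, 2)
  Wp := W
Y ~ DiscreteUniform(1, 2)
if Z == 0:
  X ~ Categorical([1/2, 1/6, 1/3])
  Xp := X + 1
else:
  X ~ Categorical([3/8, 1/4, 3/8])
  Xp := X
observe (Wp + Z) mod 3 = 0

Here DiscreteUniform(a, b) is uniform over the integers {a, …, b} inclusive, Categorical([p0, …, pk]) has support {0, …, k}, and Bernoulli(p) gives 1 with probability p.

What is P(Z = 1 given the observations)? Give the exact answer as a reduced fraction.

P(Z = 1 | obs) = 32/41

Enumerate traces; 12 have nonzero weight after conditioning:
  (Z=0, W=2, Y=1, X=0) weight 3/224
  (Z=0, W=2, Y=1, X=1) weight 1/224
  (Z=0, W=2, Y=1, X=2) weight 1/112
  (Z=0, W=2, Y=2, X=0) weight 3/224
  (Z=0, W=2, Y=2, X=1) weight 1/224
  (Z=0, W=2, Y=2, X=2) weight 1/112
  (Z=1, W=2, Y=1, X=0) weight 1/28
  (Z=1, W=2, Y=1, X=1) weight 1/42
  … 4 more
Group by Z:
  weight(Z=0) = 3/56
  weight(Z=1) = 4/21
Total weight = 3/56 + 4/21 = 41/168
P(Z=0 | obs) = 3/56 / 41/168 = 9/41
P(Z=1 | obs) = 4/21 / 41/168 = 32/41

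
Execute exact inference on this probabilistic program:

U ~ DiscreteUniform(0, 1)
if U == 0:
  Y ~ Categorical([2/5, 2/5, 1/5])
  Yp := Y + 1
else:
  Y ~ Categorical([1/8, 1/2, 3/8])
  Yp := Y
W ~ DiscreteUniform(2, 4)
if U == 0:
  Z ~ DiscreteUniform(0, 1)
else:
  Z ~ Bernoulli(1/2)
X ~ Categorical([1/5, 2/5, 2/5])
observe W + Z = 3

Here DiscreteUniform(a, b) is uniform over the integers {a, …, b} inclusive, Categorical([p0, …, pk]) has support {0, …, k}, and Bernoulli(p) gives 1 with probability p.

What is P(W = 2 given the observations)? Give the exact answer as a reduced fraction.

Enumerate traces; 36 have nonzero weight after conditioning:
  (U=0, Y=0, W=2, Z=1, X=0) weight 1/150
  (U=0, Y=0, W=2, Z=1, X=1) weight 1/75
  (U=0, Y=0, W=2, Z=1, X=2) weight 1/75
  (U=0, Y=0, W=3, Z=0, X=0) weight 1/150
  (U=0, Y=0, W=3, Z=0, X=1) weight 1/75
  (U=0, Y=0, W=3, Z=0, X=2) weight 1/75
  (U=0, Y=1, W=2, Z=1, X=0) weight 1/150
  (U=0, Y=1, W=2, Z=1, X=1) weight 1/75
  … 28 more
Group by W:
  weight(W=2) = 1/6
  weight(W=3) = 1/6
Total weight = 1/6 + 1/6 = 1/3
P(W=2 | obs) = 1/6 / 1/3 = 1/2
P(W=3 | obs) = 1/6 / 1/3 = 1/2

P(W = 2 | obs) = 1/2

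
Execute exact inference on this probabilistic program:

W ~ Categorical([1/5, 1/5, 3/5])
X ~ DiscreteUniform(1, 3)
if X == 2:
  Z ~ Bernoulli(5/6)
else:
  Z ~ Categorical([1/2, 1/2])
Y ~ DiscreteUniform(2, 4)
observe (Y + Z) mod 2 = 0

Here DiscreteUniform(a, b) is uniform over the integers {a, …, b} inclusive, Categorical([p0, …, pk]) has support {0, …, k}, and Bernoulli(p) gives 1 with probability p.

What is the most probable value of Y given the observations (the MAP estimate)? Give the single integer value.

Enumerate traces; 27 have nonzero weight after conditioning:
  (W=0, X=1, Z=0, Y=2) weight 1/90
  (W=0, X=1, Z=0, Y=4) weight 1/90
  (W=0, X=1, Z=1, Y=3) weight 1/90
  (W=0, X=2, Z=0, Y=2) weight 1/270
  (W=0, X=2, Z=0, Y=4) weight 1/270
  (W=0, X=2, Z=1, Y=3) weight 1/54
  (W=0, X=3, Z=0, Y=2) weight 1/90
  (W=0, X=3, Z=0, Y=4) weight 1/90
  … 19 more
Group by Y:
  weight(Y=2) = 7/54
  weight(Y=3) = 11/54
  weight(Y=4) = 7/54
Total weight = 7/54 + 11/54 + 7/54 = 25/54
P(Y=2 | obs) = 7/54 / 25/54 = 7/25
P(Y=3 | obs) = 11/54 / 25/54 = 11/25
P(Y=4 | obs) = 7/54 / 25/54 = 7/25
argmax = 3

argmax_v P(Y = v | obs) = 3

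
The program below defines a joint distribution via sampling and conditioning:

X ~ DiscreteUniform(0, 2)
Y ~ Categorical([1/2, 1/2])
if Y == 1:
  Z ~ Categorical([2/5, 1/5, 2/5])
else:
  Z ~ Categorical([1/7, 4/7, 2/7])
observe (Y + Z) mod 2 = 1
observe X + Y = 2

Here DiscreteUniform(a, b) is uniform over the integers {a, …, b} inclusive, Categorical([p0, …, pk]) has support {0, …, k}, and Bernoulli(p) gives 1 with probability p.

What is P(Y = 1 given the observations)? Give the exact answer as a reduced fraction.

Enumerate traces; 3 have nonzero weight after conditioning:
  (X=1, Y=1, Z=0) weight 1/15
  (X=1, Y=1, Z=2) weight 1/15
  (X=2, Y=0, Z=1) weight 2/21
Group by Y:
  weight(Y=0) = 2/21
  weight(Y=1) = 2/15
Total weight = 2/21 + 2/15 = 8/35
P(Y=0 | obs) = 2/21 / 8/35 = 5/12
P(Y=1 | obs) = 2/15 / 8/35 = 7/12

P(Y = 1 | obs) = 7/12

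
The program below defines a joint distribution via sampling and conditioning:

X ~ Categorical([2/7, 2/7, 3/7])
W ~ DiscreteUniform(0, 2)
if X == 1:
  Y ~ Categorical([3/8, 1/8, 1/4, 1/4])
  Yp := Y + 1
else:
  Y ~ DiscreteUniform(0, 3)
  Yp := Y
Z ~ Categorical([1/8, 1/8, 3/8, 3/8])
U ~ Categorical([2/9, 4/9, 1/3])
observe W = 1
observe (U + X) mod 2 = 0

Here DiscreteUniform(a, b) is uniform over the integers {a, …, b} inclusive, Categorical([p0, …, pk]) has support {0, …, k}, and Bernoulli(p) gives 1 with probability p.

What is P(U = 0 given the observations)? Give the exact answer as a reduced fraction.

P(U = 0 | obs) = 10/33

Enumerate traces; 80 have nonzero weight after conditioning:
  (X=0, W=1, Y=0, Z=0, U=0) weight 1/1512
  (X=0, W=1, Y=0, Z=0, U=2) weight 1/1008
  (X=0, W=1, Y=0, Z=1, U=0) weight 1/1512
  (X=0, W=1, Y=0, Z=1, U=2) weight 1/1008
  (X=0, W=1, Y=0, Z=2, U=0) weight 1/504
  (X=0, W=1, Y=0, Z=2, U=2) weight 1/336
  (X=0, W=1, Y=0, Z=3, U=0) weight 1/504
  (X=0, W=1, Y=0, Z=3, U=2) weight 1/336
  (X=1, W=1, Y=0, Z=0, U=1) weight 1/504
  … 71 more
Group by U:
  weight(U=0) = 10/189
  weight(U=1) = 8/189
  weight(U=2) = 5/63
Total weight = 10/189 + 8/189 + 5/63 = 11/63
P(U=0 | obs) = 10/189 / 11/63 = 10/33
P(U=1 | obs) = 8/189 / 11/63 = 8/33
P(U=2 | obs) = 5/63 / 11/63 = 5/11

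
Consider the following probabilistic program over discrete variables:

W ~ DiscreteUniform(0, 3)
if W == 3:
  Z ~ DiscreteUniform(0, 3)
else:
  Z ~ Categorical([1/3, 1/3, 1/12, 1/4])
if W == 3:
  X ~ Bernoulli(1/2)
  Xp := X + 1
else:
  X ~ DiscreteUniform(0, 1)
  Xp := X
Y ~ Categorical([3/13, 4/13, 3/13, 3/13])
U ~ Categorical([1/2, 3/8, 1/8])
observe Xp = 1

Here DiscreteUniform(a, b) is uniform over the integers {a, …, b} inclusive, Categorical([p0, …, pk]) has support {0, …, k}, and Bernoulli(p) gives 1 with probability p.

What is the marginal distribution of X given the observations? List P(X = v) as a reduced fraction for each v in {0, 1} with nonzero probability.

Enumerate traces; 192 have nonzero weight after conditioning:
  (W=0, Z=0, X=1, Y=0, U=0) weight 1/208
  (W=0, Z=0, X=1, Y=0, U=1) weight 3/832
  (W=0, Z=0, X=1, Y=0, U=2) weight 1/832
  (W=0, Z=0, X=1, Y=1, U=0) weight 1/156
  (W=0, Z=0, X=1, Y=1, U=1) weight 1/208
  (W=0, Z=0, X=1, Y=1, U=2) weight 1/624
  (W=0, Z=0, X=1, Y=2, U=0) weight 1/208
  (W=0, Z=0, X=1, Y=2, U=1) weight 3/832
  (W=3, Z=0, X=0, Y=0, U=0) weight 3/832
  … 183 more
Group by X:
  weight(X=0) = 1/8
  weight(X=1) = 3/8
Total weight = 1/8 + 3/8 = 1/2
P(X=0 | obs) = 1/8 / 1/2 = 1/4
P(X=1 | obs) = 3/8 / 1/2 = 3/4

P(X=0) = 1/4, P(X=1) = 3/4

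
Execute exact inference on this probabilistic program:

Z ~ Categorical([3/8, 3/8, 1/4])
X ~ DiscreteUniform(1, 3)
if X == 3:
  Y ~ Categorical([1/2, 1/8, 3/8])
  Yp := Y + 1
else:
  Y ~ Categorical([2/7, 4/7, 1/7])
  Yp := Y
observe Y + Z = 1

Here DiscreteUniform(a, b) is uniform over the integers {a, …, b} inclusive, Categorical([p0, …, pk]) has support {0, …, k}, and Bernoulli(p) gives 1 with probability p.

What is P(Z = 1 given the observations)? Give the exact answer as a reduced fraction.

Enumerate traces; 6 have nonzero weight after conditioning:
  (Z=0, X=1, Y=1) weight 1/14
  (Z=0, X=2, Y=1) weight 1/14
  (Z=0, X=3, Y=1) weight 1/64
  (Z=1, X=1, Y=0) weight 1/28
  (Z=1, X=2, Y=0) weight 1/28
  (Z=1, X=3, Y=0) weight 1/16
Group by Z:
  weight(Z=0) = 71/448
  weight(Z=1) = 15/112
Total weight = 71/448 + 15/112 = 131/448
P(Z=0 | obs) = 71/448 / 131/448 = 71/131
P(Z=1 | obs) = 15/112 / 131/448 = 60/131

P(Z = 1 | obs) = 60/131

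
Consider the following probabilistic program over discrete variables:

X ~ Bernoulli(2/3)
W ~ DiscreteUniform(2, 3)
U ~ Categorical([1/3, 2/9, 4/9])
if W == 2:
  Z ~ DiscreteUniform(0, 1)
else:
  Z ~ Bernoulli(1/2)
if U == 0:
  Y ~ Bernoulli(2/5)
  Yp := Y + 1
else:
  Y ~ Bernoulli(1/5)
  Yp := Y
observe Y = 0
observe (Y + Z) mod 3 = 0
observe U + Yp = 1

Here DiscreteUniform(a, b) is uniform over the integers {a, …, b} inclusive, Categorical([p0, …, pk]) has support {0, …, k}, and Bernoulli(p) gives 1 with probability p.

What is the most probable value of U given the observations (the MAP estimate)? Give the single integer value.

argmax_v P(U = v | obs) = 0

Enumerate traces; 8 have nonzero weight after conditioning:
  (X=0, W=2, U=0, Z=0, Y=0) weight 1/60
  (X=0, W=2, U=1, Z=0, Y=0) weight 2/135
  (X=0, W=3, U=0, Z=0, Y=0) weight 1/60
  (X=0, W=3, U=1, Z=0, Y=0) weight 2/135
  (X=1, W=2, U=0, Z=0, Y=0) weight 1/30
  (X=1, W=2, U=1, Z=0, Y=0) weight 4/135
  (X=1, W=3, U=0, Z=0, Y=0) weight 1/30
  (X=1, W=3, U=1, Z=0, Y=0) weight 4/135
Group by U:
  weight(U=0) = 1/10
  weight(U=1) = 4/45
Total weight = 1/10 + 4/45 = 17/90
P(U=0 | obs) = 1/10 / 17/90 = 9/17
P(U=1 | obs) = 4/45 / 17/90 = 8/17
argmax = 0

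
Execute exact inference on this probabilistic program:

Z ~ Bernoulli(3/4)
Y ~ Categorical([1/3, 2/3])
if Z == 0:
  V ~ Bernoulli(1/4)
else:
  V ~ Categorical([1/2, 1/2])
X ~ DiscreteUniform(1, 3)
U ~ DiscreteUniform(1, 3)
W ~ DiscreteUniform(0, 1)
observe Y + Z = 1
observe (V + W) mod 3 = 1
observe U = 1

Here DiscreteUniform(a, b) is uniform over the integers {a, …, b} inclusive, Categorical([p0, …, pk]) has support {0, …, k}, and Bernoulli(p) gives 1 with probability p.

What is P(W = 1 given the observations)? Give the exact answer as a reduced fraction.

Enumerate traces; 12 have nonzero weight after conditioning:
  (Z=0, Y=1, V=0, X=1, U=1, W=1) weight 1/144
  (Z=0, Y=1, V=0, X=2, U=1, W=1) weight 1/144
  (Z=0, Y=1, V=0, X=3, U=1, W=1) weight 1/144
  (Z=0, Y=1, V=1, X=1, U=1, W=0) weight 1/432
  (Z=0, Y=1, V=1, X=2, U=1, W=0) weight 1/432
  (Z=0, Y=1, V=1, X=3, U=1, W=0) weight 1/432
  (Z=1, Y=0, V=0, X=1, U=1, W=1) weight 1/144
  (Z=1, Y=0, V=0, X=2, U=1, W=1) weight 1/144
  … 4 more
Group by W:
  weight(W=0) = 1/36
  weight(W=1) = 1/24
Total weight = 1/36 + 1/24 = 5/72
P(W=0 | obs) = 1/36 / 5/72 = 2/5
P(W=1 | obs) = 1/24 / 5/72 = 3/5

P(W = 1 | obs) = 3/5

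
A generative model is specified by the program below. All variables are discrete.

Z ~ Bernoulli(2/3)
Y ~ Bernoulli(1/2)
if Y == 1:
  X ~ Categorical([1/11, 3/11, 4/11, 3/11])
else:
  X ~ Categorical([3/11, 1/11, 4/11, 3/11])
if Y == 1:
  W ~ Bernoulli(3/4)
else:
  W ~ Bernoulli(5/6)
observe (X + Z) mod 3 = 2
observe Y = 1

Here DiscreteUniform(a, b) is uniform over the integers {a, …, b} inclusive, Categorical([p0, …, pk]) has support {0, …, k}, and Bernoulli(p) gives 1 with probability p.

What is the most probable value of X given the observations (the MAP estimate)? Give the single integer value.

Enumerate traces; 4 have nonzero weight after conditioning:
  (Z=0, Y=1, X=2, W=0) weight 1/66
  (Z=0, Y=1, X=2, W=1) weight 1/22
  (Z=1, Y=1, X=1, W=0) weight 1/44
  (Z=1, Y=1, X=1, W=1) weight 3/44
Group by X:
  weight(X=1) = 1/11
  weight(X=2) = 2/33
Total weight = 1/11 + 2/33 = 5/33
P(X=1 | obs) = 1/11 / 5/33 = 3/5
P(X=2 | obs) = 2/33 / 5/33 = 2/5
argmax = 1

argmax_v P(X = v | obs) = 1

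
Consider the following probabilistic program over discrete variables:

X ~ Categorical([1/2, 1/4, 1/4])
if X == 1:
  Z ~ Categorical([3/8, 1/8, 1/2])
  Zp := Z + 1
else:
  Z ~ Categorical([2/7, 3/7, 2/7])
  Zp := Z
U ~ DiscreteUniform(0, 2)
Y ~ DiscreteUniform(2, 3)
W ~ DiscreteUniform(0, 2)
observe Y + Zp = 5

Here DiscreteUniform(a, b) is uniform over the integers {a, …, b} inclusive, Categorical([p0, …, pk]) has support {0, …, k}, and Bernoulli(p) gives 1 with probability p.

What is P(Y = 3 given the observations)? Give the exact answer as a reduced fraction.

P(Y = 3 | obs) = 55/83

Enumerate traces; 36 have nonzero weight after conditioning:
  (X=0, Z=2, U=0, Y=3, W=0) weight 1/126
  (X=0, Z=2, U=0, Y=3, W=1) weight 1/126
  (X=0, Z=2, U=0, Y=3, W=2) weight 1/126
  (X=0, Z=2, U=1, Y=3, W=0) weight 1/126
  (X=0, Z=2, U=1, Y=3, W=1) weight 1/126
  (X=0, Z=2, U=1, Y=3, W=2) weight 1/126
  (X=0, Z=2, U=2, Y=3, W=0) weight 1/126
  (X=0, Z=2, U=2, Y=3, W=1) weight 1/126
  (X=1, Z=2, U=0, Y=2, W=0) weight 1/144
  … 27 more
Group by Y:
  weight(Y=2) = 1/16
  weight(Y=3) = 55/448
Total weight = 1/16 + 55/448 = 83/448
P(Y=2 | obs) = 1/16 / 83/448 = 28/83
P(Y=3 | obs) = 55/448 / 83/448 = 55/83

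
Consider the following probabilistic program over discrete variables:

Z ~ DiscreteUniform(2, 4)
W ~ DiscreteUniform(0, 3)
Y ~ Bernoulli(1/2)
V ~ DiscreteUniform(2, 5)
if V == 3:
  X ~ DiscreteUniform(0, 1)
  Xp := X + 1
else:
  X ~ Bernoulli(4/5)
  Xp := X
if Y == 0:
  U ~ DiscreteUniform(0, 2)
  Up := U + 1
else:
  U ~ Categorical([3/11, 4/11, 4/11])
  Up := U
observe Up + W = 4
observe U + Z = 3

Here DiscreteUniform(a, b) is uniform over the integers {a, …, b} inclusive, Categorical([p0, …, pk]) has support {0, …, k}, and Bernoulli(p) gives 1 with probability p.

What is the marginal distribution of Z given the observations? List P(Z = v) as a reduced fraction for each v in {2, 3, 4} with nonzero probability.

Enumerate traces; 24 have nonzero weight after conditioning:
  (Z=2, W=2, Y=0, V=2, X=0, U=1) weight 1/1440
  (Z=2, W=2, Y=0, V=2, X=1, U=1) weight 1/360
  (Z=2, W=2, Y=0, V=3, X=0, U=1) weight 1/576
  (Z=2, W=2, Y=0, V=3, X=1, U=1) weight 1/576
  (Z=2, W=2, Y=0, V=4, X=0, U=1) weight 1/1440
  (Z=2, W=2, Y=0, V=4, X=1, U=1) weight 1/360
  (Z=2, W=2, Y=0, V=5, X=0, U=1) weight 1/1440
  (Z=2, W=2, Y=0, V=5, X=1, U=1) weight 1/360
  (Z=3, W=3, Y=0, V=2, X=0, U=0) weight 1/1440
  … 15 more
Group by Z:
  weight(Z=2) = 23/792
  weight(Z=3) = 1/72
Total weight = 23/792 + 1/72 = 17/396
P(Z=2 | obs) = 23/792 / 17/396 = 23/34
P(Z=3 | obs) = 1/72 / 17/396 = 11/34

P(Z=2) = 23/34, P(Z=3) = 11/34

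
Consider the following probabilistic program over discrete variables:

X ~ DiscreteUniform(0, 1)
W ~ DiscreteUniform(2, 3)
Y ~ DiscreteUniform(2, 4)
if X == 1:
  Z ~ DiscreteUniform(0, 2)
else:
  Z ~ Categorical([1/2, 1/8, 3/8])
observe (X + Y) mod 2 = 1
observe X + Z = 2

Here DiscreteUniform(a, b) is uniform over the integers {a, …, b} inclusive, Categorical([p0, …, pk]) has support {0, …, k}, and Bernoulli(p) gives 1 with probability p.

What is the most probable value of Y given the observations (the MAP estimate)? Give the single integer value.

argmax_v P(Y = v | obs) = 3

Enumerate traces; 6 have nonzero weight after conditioning:
  (X=0, W=2, Y=3, Z=2) weight 1/32
  (X=0, W=3, Y=3, Z=2) weight 1/32
  (X=1, W=2, Y=2, Z=1) weight 1/36
  (X=1, W=2, Y=4, Z=1) weight 1/36
  (X=1, W=3, Y=2, Z=1) weight 1/36
  (X=1, W=3, Y=4, Z=1) weight 1/36
Group by Y:
  weight(Y=2) = 1/18
  weight(Y=3) = 1/16
  weight(Y=4) = 1/18
Total weight = 1/18 + 1/16 + 1/18 = 25/144
P(Y=2 | obs) = 1/18 / 25/144 = 8/25
P(Y=3 | obs) = 1/16 / 25/144 = 9/25
P(Y=4 | obs) = 1/18 / 25/144 = 8/25
argmax = 3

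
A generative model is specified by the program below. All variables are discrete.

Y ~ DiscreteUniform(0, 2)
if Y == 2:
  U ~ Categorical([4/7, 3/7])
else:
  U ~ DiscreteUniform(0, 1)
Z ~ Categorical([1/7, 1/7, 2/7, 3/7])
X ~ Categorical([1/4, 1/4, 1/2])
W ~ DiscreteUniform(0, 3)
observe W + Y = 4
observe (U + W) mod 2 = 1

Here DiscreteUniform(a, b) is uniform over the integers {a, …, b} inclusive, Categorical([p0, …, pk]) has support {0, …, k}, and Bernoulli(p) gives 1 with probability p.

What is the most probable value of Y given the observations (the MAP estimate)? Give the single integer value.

Enumerate traces; 24 have nonzero weight after conditioning:
  (Y=1, U=0, Z=0, X=0, W=3) weight 1/672
  (Y=1, U=0, Z=0, X=1, W=3) weight 1/672
  (Y=1, U=0, Z=0, X=2, W=3) weight 1/336
  (Y=1, U=0, Z=1, X=0, W=3) weight 1/672
  (Y=1, U=0, Z=1, X=1, W=3) weight 1/672
  (Y=1, U=0, Z=1, X=2, W=3) weight 1/336
  (Y=1, U=0, Z=2, X=0, W=3) weight 1/336
  (Y=1, U=0, Z=2, X=1, W=3) weight 1/336
  (Y=2, U=1, Z=0, X=0, W=2) weight 1/784
  … 15 more
Group by Y:
  weight(Y=1) = 1/24
  weight(Y=2) = 1/28
Total weight = 1/24 + 1/28 = 13/168
P(Y=1 | obs) = 1/24 / 13/168 = 7/13
P(Y=2 | obs) = 1/28 / 13/168 = 6/13
argmax = 1

argmax_v P(Y = v | obs) = 1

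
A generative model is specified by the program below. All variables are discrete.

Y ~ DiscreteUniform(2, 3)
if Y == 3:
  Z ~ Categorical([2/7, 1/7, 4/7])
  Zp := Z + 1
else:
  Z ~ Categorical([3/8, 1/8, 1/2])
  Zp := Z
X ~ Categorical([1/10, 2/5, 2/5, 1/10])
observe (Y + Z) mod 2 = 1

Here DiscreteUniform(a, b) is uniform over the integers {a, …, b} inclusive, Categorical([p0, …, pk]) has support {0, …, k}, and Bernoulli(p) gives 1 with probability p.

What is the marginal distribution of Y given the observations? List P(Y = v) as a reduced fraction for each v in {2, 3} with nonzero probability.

Enumerate traces; 12 have nonzero weight after conditioning:
  (Y=2, Z=1, X=0) weight 1/160
  (Y=2, Z=1, X=1) weight 1/40
  (Y=2, Z=1, X=2) weight 1/40
  (Y=2, Z=1, X=3) weight 1/160
  (Y=3, Z=0, X=0) weight 1/70
  (Y=3, Z=0, X=1) weight 2/35
  (Y=3, Z=0, X=2) weight 2/35
  (Y=3, Z=0, X=3) weight 1/70
  … 4 more
Group by Y:
  weight(Y=2) = 1/16
  weight(Y=3) = 3/7
Total weight = 1/16 + 3/7 = 55/112
P(Y=2 | obs) = 1/16 / 55/112 = 7/55
P(Y=3 | obs) = 3/7 / 55/112 = 48/55

P(Y=2) = 7/55, P(Y=3) = 48/55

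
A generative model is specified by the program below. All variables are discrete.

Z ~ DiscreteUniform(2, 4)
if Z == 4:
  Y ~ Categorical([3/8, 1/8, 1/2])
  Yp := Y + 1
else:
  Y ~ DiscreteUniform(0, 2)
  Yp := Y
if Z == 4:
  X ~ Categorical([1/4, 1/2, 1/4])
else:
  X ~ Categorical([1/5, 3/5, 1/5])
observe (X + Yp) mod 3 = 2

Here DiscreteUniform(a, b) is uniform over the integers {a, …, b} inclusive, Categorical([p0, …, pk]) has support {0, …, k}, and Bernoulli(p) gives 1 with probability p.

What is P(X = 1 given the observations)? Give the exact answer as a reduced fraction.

Enumerate traces; 9 have nonzero weight after conditioning:
  (Z=2, Y=0, X=2) weight 1/45
  (Z=2, Y=1, X=1) weight 1/15
  (Z=2, Y=2, X=0) weight 1/45
  (Z=3, Y=0, X=2) weight 1/45
  (Z=3, Y=1, X=1) weight 1/15
  (Z=3, Y=2, X=0) weight 1/45
  (Z=4, Y=0, X=1) weight 1/16
  (Z=4, Y=1, X=0) weight 1/96
  … 1 more
Group by X:
  weight(X=0) = 79/1440
  weight(X=1) = 47/240
  weight(X=2) = 31/360
Total weight = 79/1440 + 47/240 + 31/360 = 97/288
P(X=0 | obs) = 79/1440 / 97/288 = 79/485
P(X=1 | obs) = 47/240 / 97/288 = 282/485
P(X=2 | obs) = 31/360 / 97/288 = 124/485

P(X = 1 | obs) = 282/485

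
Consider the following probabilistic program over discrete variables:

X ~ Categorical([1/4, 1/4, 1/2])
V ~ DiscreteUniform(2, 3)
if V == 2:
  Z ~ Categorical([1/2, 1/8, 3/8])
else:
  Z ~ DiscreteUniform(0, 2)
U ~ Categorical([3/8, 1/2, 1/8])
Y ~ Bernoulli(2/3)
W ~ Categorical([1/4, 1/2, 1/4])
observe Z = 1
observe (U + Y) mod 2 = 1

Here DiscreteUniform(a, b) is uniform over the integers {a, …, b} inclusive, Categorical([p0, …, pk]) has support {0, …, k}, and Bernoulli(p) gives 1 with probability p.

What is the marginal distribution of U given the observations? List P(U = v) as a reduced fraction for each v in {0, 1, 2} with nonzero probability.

Enumerate traces; 54 have nonzero weight after conditioning:
  (X=0, V=2, Z=1, U=0, Y=1, W=0) weight 1/1024
  (X=0, V=2, Z=1, U=0, Y=1, W=1) weight 1/512
  (X=0, V=2, Z=1, U=0, Y=1, W=2) weight 1/1024
  (X=0, V=2, Z=1, U=1, Y=0, W=0) weight 1/1536
  (X=0, V=2, Z=1, U=1, Y=0, W=1) weight 1/768
  (X=0, V=2, Z=1, U=1, Y=0, W=2) weight 1/1536
  (X=0, V=2, Z=1, U=2, Y=1, W=0) weight 1/3072
  (X=0, V=2, Z=1, U=2, Y=1, W=1) weight 1/1536
  … 46 more
Group by U:
  weight(U=0) = 11/192
  weight(U=1) = 11/288
  weight(U=2) = 11/576
Total weight = 11/192 + 11/288 + 11/576 = 11/96
P(U=0 | obs) = 11/192 / 11/96 = 1/2
P(U=1 | obs) = 11/288 / 11/96 = 1/3
P(U=2 | obs) = 11/576 / 11/96 = 1/6

P(U=0) = 1/2, P(U=1) = 1/3, P(U=2) = 1/6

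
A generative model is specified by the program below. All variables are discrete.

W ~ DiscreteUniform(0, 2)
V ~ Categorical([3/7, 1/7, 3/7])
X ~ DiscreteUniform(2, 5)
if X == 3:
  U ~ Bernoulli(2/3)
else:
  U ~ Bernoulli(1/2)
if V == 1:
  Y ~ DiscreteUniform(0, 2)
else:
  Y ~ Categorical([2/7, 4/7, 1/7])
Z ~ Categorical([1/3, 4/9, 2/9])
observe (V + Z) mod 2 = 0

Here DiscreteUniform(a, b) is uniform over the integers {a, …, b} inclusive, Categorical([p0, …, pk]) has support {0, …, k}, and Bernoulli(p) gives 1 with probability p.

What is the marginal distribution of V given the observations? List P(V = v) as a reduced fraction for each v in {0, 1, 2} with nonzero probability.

Enumerate traces; 360 have nonzero weight after conditioning:
  (W=0, V=0, X=2, U=0, Y=0, Z=0) weight 1/588
  (W=0, V=0, X=2, U=0, Y=0, Z=2) weight 1/882
  (W=0, V=0, X=2, U=0, Y=1, Z=0) weight 1/294
  (W=0, V=0, X=2, U=0, Y=1, Z=2) weight 1/441
  (W=0, V=0, X=2, U=0, Y=2, Z=0) weight 1/1176
  (W=0, V=0, X=2, U=0, Y=2, Z=2) weight 1/1764
  (W=0, V=0, X=2, U=1, Y=0, Z=0) weight 1/588
  (W=0, V=0, X=2, U=1, Y=0, Z=2) weight 1/882
  (W=0, V=1, X=2, U=0, Y=0, Z=1) weight 1/1134
  (W=0, V=2, X=2, U=0, Y=0, Z=0) weight 1/588
  … 350 more
Group by V:
  weight(V=0) = 5/21
  weight(V=1) = 4/63
  weight(V=2) = 5/21
Total weight = 5/21 + 4/63 + 5/21 = 34/63
P(V=0 | obs) = 5/21 / 34/63 = 15/34
P(V=1 | obs) = 4/63 / 34/63 = 2/17
P(V=2 | obs) = 5/21 / 34/63 = 15/34

P(V=0) = 15/34, P(V=1) = 2/17, P(V=2) = 15/34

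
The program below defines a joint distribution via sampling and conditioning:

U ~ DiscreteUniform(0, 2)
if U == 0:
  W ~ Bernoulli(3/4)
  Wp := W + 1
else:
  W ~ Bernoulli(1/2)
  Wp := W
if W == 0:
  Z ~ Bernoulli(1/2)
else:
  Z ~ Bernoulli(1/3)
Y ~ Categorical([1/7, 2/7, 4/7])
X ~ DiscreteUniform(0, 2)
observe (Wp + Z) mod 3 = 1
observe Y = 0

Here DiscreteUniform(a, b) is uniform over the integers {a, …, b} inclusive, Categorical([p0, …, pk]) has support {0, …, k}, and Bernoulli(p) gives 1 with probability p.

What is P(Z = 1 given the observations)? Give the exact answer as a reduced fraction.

P(Z = 1 | obs) = 12/31

Enumerate traces; 15 have nonzero weight after conditioning:
  (U=0, W=0, Z=0, Y=0, X=0) weight 1/504
  (U=0, W=0, Z=0, Y=0, X=1) weight 1/504
  (U=0, W=0, Z=0, Y=0, X=2) weight 1/504
  (U=1, W=0, Z=1, Y=0, X=0) weight 1/252
  (U=1, W=0, Z=1, Y=0, X=1) weight 1/252
  (U=1, W=0, Z=1, Y=0, X=2) weight 1/252
  (U=1, W=1, Z=0, Y=0, X=0) weight 1/189
  (U=1, W=1, Z=0, Y=0, X=1) weight 1/189
  … 7 more
Group by Z:
  weight(Z=0) = 19/504
  weight(Z=1) = 1/42
Total weight = 19/504 + 1/42 = 31/504
P(Z=0 | obs) = 19/504 / 31/504 = 19/31
P(Z=1 | obs) = 1/42 / 31/504 = 12/31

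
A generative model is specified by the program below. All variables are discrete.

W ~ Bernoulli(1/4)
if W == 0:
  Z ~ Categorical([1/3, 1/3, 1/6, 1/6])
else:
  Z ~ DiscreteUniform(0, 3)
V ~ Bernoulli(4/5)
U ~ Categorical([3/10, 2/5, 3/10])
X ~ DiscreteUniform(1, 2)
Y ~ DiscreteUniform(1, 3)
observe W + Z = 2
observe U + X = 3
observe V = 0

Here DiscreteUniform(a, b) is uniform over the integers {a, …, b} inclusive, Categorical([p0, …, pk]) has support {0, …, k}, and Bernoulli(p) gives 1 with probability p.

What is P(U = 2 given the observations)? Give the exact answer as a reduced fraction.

Enumerate traces; 12 have nonzero weight after conditioning:
  (W=0, Z=2, V=0, U=1, X=2, Y=1) weight 1/600
  (W=0, Z=2, V=0, U=1, X=2, Y=2) weight 1/600
  (W=0, Z=2, V=0, U=1, X=2, Y=3) weight 1/600
  (W=0, Z=2, V=0, U=2, X=1, Y=1) weight 1/800
  (W=0, Z=2, V=0, U=2, X=1, Y=2) weight 1/800
  (W=0, Z=2, V=0, U=2, X=1, Y=3) weight 1/800
  (W=1, Z=1, V=0, U=1, X=2, Y=1) weight 1/1200
  (W=1, Z=1, V=0, U=1, X=2, Y=2) weight 1/1200
  … 4 more
Group by U:
  weight(U=1) = 3/400
  weight(U=2) = 9/1600
Total weight = 3/400 + 9/1600 = 21/1600
P(U=1 | obs) = 3/400 / 21/1600 = 4/7
P(U=2 | obs) = 9/1600 / 21/1600 = 3/7

P(U = 2 | obs) = 3/7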